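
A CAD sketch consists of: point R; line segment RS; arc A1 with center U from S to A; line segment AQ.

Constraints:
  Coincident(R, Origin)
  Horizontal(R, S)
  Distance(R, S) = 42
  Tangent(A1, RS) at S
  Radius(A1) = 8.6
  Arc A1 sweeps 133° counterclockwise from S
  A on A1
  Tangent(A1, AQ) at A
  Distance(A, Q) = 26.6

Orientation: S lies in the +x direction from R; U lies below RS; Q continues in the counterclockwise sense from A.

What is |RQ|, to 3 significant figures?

63.6

R is at the origin; RS is horizontal with |RS| = 42.0 and S on the +x side, so S = (42.0, 0.00). Tangency of A1 to RS means the radius US is perpendicular to RS, so U = S + (0, -8.6) = (42.0, -8.60). On A1, S sits at bearing 90° from U; a 133° counterclockwise sweep puts A at bearing 223°, so A = U + 8.6·(cos 223°, sin 223°) = (35.7, -14.5). The tangent condition forces UA to be normal to AQ, so AQ runs along (−sin 223°, cos 223°); with |AQ| = 26.6, Q = (53.9, -33.9). Then |RQ| = |Q − R| = 63.6.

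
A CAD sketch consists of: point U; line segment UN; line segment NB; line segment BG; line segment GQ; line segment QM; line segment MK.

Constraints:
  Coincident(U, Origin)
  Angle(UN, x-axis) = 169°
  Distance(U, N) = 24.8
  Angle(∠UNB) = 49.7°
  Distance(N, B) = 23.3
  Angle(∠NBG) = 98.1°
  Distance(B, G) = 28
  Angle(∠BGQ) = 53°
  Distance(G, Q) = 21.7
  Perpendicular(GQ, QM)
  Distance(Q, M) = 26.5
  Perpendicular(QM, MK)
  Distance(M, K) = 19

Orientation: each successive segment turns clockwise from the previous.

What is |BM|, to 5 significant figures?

6.3749

U is at the origin; UN runs at 169.0° with length 24.8, so N = (-24.344, 4.7321). ∠UNB = 49.7° gives NB at 38.700° from the x-axis; with |NB| = 23.3, B = (-6.1603, 19.300). ∠NBG = 98.1° gives BG at -43.200° from the x-axis; with |BG| = 28.0, G = (14.251, 0.13290). ∠BGQ = 53.0° gives GQ at -170.20° from the x-axis; with |GQ| = 21.7, Q = (-7.1326, -3.5606). GQ ⟂ QM, so QM runs at 99.800°; with |QM| = 26.5, M = (-11.643, 22.553). Then |BM| = |M − B| = 6.3749.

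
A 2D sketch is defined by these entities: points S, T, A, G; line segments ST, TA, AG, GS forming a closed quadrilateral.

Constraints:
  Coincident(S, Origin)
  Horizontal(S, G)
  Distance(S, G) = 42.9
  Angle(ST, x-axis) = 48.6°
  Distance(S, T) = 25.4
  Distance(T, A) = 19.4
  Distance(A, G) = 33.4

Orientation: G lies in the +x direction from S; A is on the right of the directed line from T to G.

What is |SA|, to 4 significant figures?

9.577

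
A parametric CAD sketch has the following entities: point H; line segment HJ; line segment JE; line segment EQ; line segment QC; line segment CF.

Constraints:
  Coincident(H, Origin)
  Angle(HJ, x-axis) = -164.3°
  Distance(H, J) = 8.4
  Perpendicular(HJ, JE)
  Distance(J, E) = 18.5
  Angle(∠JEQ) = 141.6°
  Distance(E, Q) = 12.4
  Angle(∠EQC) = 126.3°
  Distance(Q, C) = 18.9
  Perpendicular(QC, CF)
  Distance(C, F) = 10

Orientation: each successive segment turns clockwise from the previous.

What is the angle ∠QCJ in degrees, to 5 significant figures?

48.091°

H is at the origin; HJ runs at -164.3° with length 8.4, so J = (-8.0866, -2.2730). HJ ⟂ JE, so JE runs at 105.70°; with |JE| = 18.5, E = (-13.093, 15.537). ∠JEQ = 141.6° gives EQ at 67.300° from the x-axis; with |EQ| = 12.4, Q = (-8.3075, 26.976). ∠EQC = 126.3° gives QC at 13.600° from the x-axis; with |QC| = 18.9, C = (10.063, 31.420). Then cos ∠QCJ = CQ·CJ / (|CQ||CJ|), giving 48.091°.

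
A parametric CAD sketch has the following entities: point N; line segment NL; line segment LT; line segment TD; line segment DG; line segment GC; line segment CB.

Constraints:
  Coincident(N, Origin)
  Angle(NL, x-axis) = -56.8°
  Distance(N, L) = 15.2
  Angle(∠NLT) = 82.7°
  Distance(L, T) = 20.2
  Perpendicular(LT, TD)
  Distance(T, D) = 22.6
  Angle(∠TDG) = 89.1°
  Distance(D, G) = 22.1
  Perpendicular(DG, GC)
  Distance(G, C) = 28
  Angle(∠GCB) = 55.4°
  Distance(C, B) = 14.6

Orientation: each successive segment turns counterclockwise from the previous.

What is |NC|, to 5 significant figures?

21.094

N is at the origin; NL runs at -56.8° with length 15.2, so L = (8.3230, -12.719). ∠NLT = 82.7° gives LT at 40.500° from the x-axis; with |LT| = 20.2, T = (23.683, 0.40003). LT ⟂ TD, so TD runs at 130.50°; with |TD| = 22.6, D = (9.0056, 17.585). ∠TDG = 89.1° gives DG at -138.60° from the x-axis; with |DG| = 22.1, G = (-7.5718, 2.9702). DG ⟂ GC, so GC runs at -48.600°; with |GC| = 28.0, C = (10.945, -18.033). Then |NC| = |C − N| = 21.094.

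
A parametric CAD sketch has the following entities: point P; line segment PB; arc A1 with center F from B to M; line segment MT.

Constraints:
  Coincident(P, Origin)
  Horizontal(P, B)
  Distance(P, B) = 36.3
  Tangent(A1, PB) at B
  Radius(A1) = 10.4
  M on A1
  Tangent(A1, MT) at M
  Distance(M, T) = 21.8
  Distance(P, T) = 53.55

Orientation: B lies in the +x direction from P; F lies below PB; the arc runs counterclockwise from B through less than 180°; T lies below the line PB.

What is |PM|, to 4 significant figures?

32.67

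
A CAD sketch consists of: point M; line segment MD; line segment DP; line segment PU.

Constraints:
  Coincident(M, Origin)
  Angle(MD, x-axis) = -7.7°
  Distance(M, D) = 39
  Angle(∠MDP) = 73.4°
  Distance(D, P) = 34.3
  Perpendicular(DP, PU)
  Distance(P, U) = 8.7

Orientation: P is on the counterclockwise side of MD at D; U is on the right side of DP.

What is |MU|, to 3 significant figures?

51.6

M is at the origin; MD runs at -7.7° with length 39.0, so D = 39.0·(cos -7.7°, sin -7.7°) = (38.6, -5.23). ∠MDP = 73.4°, so DP runs at -7.7° + (180° − 73.4°) = 98.9° from the x-axis; with |DP| = 34.3, P = D + 34.3·(cos 98.9°, sin 98.9°) = (33.3, 28.7). The perpendicularity gives PU at right angles to DP; with |PU| = 8.7 on the right of DP, U = P + 8.7·(0.988, 0.155) = (41.9, 30.0). Then |MU| = |U − M| = 51.6.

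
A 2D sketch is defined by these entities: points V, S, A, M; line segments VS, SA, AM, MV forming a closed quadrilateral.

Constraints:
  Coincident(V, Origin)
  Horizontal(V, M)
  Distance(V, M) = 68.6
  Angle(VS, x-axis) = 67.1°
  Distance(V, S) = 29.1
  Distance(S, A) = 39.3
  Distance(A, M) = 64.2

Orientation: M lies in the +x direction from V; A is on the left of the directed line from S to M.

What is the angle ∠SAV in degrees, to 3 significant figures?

7.99°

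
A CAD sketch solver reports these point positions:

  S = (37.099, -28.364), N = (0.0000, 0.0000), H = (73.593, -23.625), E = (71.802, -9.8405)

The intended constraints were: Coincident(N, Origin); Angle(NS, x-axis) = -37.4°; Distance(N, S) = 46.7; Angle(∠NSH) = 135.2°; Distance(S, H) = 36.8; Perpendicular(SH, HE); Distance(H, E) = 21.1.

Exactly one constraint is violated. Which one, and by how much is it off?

Distance(H, E) = 21.1 — off by 7.20.

N = (0.00, 0.00) ✓; NS at -37.40° ✓; |NS| = 46.70 ✓; ∠NSH = 135.2° ✓; |SH| = 36.80 ✓; ∠(SH, HE) = 90.00° ✓; |HE| = 13.90 ✗.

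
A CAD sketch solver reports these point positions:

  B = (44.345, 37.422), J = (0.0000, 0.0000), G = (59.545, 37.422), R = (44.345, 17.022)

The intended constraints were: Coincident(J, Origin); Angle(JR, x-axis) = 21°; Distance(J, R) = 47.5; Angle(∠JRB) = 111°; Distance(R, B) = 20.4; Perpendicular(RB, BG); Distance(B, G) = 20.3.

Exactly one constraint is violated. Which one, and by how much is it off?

Distance(B, G) = 20.3 — off by 5.10.

J = (0.00, 0.00) ✓; JR at 21.00° ✓; |JR| = 47.50 ✓; ∠JRB = 111.0° ✓; |RB| = 20.40 ✓; ∠(RB, BG) = 90.00° ✓; |BG| = 15.20 ✗.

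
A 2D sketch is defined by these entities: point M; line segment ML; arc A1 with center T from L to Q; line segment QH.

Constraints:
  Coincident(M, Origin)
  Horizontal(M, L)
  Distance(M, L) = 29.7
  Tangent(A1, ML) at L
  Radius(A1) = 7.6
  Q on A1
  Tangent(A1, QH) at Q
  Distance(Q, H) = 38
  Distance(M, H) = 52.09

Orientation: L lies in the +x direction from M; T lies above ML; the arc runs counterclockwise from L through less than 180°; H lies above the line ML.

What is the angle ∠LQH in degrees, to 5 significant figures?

125.45°

Checks: M.y = 0.00, L.y = 0.00 ✓; |TQ| = 7.600 ✓; ∠(TQ, QH) = 90.00° ✓; |QH| = 38.00 ✓; |MH| = 52.09 ✓.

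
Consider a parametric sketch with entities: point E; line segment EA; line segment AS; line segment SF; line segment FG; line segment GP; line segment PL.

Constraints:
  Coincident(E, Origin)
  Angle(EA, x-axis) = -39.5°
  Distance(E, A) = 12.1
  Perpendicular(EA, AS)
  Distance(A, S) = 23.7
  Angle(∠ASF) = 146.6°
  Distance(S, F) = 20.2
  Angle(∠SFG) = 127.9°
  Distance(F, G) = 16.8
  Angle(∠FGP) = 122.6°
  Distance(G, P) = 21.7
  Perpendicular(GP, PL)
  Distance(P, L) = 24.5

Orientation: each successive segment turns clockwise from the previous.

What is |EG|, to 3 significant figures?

44.8

E is at the origin; EA runs at -39.5° with length 12.1, so A = (9.34, -7.70). EA is perpendicular to AS, so AS runs at -130°; with |AS| = 23.7, S = (-5.74, -26.0). ∠ASF = 146.6° gives SF at -163° from the x-axis; with |SF| = 20.2, F = (-25.0, -31.9). ∠SFG = 127.9° gives FG at 145° from the x-axis; with |FG| = 16.8, G = (-38.8, -22.3). Then |EG| = |G − E| = 44.8.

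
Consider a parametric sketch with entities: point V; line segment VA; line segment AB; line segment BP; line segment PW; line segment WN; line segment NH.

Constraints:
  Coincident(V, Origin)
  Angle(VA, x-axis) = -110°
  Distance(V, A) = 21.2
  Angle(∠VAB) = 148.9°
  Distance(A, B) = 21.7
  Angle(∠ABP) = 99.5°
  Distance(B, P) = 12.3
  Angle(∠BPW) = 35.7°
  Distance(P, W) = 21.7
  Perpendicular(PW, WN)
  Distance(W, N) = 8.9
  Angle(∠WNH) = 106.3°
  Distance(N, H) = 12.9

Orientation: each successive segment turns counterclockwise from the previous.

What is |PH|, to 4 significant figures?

15.61

PW is perpendicular to WN, so WN runs at -124.1°; with |WN| = 8.9, N = (-13.74, -36.08). ∠WNH = 106.3° gives NH at -50.40° from the x-axis; with |NH| = 12.9, H = (-5.514, -46.02). Then |PH| = |H − P| = 15.61.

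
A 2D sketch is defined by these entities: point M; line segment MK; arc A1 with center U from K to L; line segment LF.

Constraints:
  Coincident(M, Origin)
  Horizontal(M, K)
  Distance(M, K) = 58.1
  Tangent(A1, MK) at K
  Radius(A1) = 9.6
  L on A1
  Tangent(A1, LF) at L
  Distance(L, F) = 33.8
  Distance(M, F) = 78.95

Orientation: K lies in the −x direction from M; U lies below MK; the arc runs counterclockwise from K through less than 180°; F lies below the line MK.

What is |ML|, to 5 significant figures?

68.445

M is at the origin; M and K share the same y with |MK| = 58.1 and K on the −x side, so K = (-58.100, 0.0000). The tangent condition forces UK to be normal to MK, so U = K + (0, -9.6) = (-58.100, -9.6000). Since UL ⟂ LF (tangency), |UF| = √(9.6² + 33.8²) = 35.137 regardless of where L sits on A1. So F lies on both circle(M, 78.95) and circle(U, 35.137); the below-MK intersection is F = (-65.601, -43.927). L is the foot of the tangent from F: L = (-67.682, -10.191).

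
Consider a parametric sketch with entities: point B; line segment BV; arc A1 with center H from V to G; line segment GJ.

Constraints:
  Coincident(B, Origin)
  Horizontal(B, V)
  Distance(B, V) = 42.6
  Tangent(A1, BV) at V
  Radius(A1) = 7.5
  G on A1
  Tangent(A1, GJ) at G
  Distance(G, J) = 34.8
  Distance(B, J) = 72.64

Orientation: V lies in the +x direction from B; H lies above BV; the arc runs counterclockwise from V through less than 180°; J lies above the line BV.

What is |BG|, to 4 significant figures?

49.79

Checks: |HG| = 7.500 ✓; ∠(HG, GJ) = 90.00° ✓; |GJ| = 34.80 ✓; |BJ| = 72.64 ✓.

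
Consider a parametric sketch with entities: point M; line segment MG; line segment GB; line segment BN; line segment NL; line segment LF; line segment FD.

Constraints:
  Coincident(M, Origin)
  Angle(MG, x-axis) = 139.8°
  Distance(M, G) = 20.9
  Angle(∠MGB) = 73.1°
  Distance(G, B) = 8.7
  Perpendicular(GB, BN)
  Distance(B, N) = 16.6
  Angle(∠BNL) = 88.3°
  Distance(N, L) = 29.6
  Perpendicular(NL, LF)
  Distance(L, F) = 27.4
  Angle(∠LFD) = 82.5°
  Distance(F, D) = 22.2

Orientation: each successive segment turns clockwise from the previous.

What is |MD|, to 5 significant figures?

28.431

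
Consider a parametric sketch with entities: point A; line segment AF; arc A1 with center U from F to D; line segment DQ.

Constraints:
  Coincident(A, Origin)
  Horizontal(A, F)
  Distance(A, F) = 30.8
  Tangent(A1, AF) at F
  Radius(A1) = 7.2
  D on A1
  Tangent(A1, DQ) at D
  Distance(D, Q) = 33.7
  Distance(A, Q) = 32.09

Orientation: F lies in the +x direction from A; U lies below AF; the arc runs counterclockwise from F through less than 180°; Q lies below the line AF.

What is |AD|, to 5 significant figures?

24.988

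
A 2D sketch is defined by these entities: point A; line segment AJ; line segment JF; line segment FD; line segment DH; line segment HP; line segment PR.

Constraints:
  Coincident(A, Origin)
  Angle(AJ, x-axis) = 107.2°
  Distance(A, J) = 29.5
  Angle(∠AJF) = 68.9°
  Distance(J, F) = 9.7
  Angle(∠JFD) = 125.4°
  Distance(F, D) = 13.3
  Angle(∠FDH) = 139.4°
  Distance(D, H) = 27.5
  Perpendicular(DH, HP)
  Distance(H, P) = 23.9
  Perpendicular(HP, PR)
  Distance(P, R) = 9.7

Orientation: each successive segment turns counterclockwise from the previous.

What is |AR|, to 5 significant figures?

18.664

A is at the origin; AJ runs at 107.2° with length 29.5, so J = (-8.7234, 28.181). ∠AJF = 68.9° gives JF at -141.70° from the x-axis; with |JF| = 9.7, F = (-16.336, 22.169). ∠JFD = 125.4° gives FD at -87.100° from the x-axis; with |FD| = 13.3, D = (-15.663, 8.8859). ∠FDH = 139.4° gives DH at -46.500° from the x-axis; with |DH| = 27.5, H = (3.2669, -11.062). DH ⟂ HP, so HP runs at 43.500°; with |HP| = 23.9, P = (20.603, 5.3898). HP ⟂ PR, so PR runs at 133.50°; with |PR| = 9.7, R = (13.926, 12.426). Then |AR| = |R − A| = 18.664.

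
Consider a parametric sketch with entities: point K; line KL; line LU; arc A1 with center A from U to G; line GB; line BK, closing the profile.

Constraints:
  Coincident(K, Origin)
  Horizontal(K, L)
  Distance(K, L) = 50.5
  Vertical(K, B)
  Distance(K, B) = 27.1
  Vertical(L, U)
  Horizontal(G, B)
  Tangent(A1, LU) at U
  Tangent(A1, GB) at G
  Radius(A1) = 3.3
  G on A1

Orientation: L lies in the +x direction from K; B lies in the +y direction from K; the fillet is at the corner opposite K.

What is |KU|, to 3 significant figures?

55.8

K is at the origin; K and L share the same y with |KL| = 50.5 and L on the +x side, so L = (50.5, 0.00). KB is vertical with |KB| = 27.1 and B on the +y side, so B = (0.00, 27.1). The virtual corner opposite K is at (50.5, 27.1). Since A1 is tangent to LU there, AU ⟂ LU and since A1 is tangent to GB there, AG ⟂ GB, with radius 3.3, so the center A sits 3.3 in from both sides at A = (47.2, 23.8). That places the tangent points at U = (50.5, 23.8) on LU and G = (47.2, 27.1) on GB. Then |KU| = |U − K| = 55.8.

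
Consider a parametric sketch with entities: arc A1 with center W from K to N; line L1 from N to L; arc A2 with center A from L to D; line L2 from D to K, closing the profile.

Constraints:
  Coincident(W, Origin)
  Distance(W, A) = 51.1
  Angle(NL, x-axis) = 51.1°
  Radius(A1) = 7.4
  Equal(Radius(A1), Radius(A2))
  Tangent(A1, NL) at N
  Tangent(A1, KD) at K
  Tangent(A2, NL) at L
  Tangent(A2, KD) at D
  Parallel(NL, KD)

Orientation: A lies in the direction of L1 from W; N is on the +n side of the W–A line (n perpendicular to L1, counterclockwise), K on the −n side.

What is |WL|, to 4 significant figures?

51.63

Tangency of A1 to both parallel lines with radius 7.4 puts N and K at W ± 7.4·n: N = (-5.759, 4.647), K = (5.759, -4.647). Equal radii place L and D the same way about A: L = A + 7.4·n = (26.33, 44.42), D = A − 7.4·n = (37.85, 35.12). Then |WL| = |L − W| = 51.63.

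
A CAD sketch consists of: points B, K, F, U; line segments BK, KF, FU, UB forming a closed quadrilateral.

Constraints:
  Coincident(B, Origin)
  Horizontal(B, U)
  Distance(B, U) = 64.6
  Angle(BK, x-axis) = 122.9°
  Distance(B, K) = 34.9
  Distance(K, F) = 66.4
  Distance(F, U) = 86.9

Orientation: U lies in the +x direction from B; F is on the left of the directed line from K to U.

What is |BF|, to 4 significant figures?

82.26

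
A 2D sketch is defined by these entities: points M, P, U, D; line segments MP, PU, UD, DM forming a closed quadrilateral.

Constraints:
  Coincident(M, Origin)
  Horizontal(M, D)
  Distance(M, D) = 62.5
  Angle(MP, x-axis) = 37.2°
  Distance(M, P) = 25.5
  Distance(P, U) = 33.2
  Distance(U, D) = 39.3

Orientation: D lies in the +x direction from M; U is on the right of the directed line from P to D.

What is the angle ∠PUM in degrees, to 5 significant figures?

45.975°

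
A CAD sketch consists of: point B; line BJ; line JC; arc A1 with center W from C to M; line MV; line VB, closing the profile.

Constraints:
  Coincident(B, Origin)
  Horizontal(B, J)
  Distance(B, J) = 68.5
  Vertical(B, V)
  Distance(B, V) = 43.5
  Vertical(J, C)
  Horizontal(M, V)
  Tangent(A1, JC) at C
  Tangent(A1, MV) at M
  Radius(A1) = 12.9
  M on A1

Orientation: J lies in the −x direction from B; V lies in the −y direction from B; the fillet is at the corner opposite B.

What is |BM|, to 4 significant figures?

70.59

B is at the origin; B and J share the same y with |BJ| = 68.5 and J on the −x side, so J = (-68.50, 0.000). B and V share the same x with |BV| = 43.5 and V on the −y side, so V = (0.000, -43.50). The virtual corner opposite B is at (-68.50, -43.50). A1 meets JC tangentially, so WC is at right angles to JC and the tangent condition forces WM to be normal to MV, with radius 12.9, so the center W sits 12.9 in from both sides at W = (-55.60, -30.60). That places the tangent points at C = (-68.50, -30.60) on JC and M = (-55.60, -43.50) on MV. Then |BM| = |M − B| = 70.59.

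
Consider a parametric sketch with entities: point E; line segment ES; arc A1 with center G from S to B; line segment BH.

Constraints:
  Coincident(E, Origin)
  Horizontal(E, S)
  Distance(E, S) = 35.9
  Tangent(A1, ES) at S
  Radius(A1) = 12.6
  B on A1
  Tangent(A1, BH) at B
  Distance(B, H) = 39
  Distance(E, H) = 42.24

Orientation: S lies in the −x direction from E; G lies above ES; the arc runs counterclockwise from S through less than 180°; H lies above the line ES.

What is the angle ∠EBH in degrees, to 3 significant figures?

78.7°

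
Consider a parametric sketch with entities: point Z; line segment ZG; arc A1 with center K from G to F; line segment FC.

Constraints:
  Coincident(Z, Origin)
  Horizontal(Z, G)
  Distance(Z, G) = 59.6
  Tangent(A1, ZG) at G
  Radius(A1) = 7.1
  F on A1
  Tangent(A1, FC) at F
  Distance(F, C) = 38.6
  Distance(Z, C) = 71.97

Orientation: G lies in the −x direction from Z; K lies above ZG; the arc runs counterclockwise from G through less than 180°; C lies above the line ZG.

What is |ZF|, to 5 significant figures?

53.066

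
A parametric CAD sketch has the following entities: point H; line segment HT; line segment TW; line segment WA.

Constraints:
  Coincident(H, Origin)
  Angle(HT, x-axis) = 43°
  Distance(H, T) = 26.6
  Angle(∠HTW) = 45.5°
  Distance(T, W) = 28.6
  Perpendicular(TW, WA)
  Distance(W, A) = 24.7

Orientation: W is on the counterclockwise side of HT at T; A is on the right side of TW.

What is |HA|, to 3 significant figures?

44.8

H is at the origin; HT runs at 43.0° with length 26.6, so T = 26.6·(cos 43.0°, sin 43.0°) = (19.5, 18.1). ∠HTW = 45.5°, so TW runs at 43.0° + (180° − 45.5°) = 178° from the x-axis; with |TW| = 28.6, W = T + 28.6·(cos 178°, sin 178°) = (-9.12, 19.4). TW ⟂ WA; with |WA| = 24.7 on the right of TW, A = W + 24.7·(0.0436, 0.999) = (-8.04, 44.1). Then |HA| = |A − H| = 44.8.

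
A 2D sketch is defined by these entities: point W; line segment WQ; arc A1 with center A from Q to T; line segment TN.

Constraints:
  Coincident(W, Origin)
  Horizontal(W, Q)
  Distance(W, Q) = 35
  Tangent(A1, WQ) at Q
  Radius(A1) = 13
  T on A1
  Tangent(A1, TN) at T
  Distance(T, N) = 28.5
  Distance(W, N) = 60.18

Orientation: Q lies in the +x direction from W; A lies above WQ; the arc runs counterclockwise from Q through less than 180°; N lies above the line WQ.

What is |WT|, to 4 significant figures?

50.25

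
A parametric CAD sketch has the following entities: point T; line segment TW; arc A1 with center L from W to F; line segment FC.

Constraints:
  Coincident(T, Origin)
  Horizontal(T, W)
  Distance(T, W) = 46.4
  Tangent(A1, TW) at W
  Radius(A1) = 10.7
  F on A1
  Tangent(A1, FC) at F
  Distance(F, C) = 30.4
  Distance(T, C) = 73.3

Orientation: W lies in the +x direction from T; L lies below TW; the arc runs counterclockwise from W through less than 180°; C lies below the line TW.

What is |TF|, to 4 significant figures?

43.58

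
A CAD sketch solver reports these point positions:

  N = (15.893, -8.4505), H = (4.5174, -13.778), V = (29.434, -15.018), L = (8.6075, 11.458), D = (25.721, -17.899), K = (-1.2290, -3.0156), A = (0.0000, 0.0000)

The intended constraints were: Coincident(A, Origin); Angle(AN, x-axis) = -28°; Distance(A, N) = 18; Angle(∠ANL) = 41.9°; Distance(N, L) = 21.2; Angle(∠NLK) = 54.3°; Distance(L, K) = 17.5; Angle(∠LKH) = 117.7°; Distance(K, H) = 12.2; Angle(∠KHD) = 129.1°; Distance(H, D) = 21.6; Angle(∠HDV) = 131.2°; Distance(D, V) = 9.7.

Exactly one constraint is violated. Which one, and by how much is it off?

Distance(D, V) = 9.7 — off by 5.00.

A = (0.00, 0.00) ✓; AN at -28.00° ✓; |AN| = 18.00 ✓; ∠ANL = 41.90° ✓; |NL| = 21.20 ✓; ∠NLK = 54.30° ✓; |LK| = 17.50 ✓; ∠LKH = 117.7° ✓; |KH| = 12.20 ✓; ∠KHD = 129.1° ✓; |HD| = 21.60 ✓; ∠HDV = 131.2° ✓; |DV| = 4.700 ✗.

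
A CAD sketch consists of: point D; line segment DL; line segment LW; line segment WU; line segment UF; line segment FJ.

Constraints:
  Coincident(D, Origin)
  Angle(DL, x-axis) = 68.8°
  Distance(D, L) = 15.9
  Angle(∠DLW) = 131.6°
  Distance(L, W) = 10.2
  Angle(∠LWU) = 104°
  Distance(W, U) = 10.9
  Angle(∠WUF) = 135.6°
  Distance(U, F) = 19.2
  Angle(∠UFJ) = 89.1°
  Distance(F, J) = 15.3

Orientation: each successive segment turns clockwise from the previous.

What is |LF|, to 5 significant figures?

27.315

D is at the origin; DL runs at 68.8° with length 15.9, so L = (5.7498, 14.824). ∠DLW = 131.6° gives LW at 20.400° from the x-axis; with |LW| = 10.2, W = (15.310, 18.379). ∠LWU = 104.0° gives WU at -55.600° from the x-axis; with |WU| = 10.9, U = (21.468, 9.3856). ∠WUF = 135.6° gives UF at -100.00° from the x-axis; with |UF| = 19.2, F = (18.134, -9.5227). Then |LF| = |F − L| = 27.315.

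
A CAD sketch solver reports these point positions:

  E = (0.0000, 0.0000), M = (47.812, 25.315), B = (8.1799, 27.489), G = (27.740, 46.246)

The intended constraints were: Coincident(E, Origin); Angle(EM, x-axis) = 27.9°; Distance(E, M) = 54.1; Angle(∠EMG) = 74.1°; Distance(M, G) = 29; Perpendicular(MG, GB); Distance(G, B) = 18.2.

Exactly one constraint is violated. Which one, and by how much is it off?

Distance(G, B) = 18.2 — off by 8.90.

E = (0.00, 0.00) ✓; EM at 27.90° ✓; |EM| = 54.10 ✓; ∠EMG = 74.10° ✓; |MG| = 29.00 ✓; ∠(MG, GB) = 90.00° ✓; |GB| = 27.10 ✗.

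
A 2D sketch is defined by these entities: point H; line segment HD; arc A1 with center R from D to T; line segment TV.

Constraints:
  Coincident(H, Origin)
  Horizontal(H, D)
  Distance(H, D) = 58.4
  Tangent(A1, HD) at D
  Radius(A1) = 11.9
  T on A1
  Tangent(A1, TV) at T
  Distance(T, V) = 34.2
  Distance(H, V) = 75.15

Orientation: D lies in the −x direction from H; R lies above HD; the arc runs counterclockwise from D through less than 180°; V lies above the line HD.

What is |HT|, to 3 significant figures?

49.6

H is at the origin; HD is horizontal with |HD| = 58.4 and D on the −x side, so D = (-58.4, 0.00). Since A1 is tangent to HD there, RD ⟂ HD, so R = D + (0, 11.9) = (-58.4, 11.9). Since RT ⟂ TV (tangency), |RV| = √(11.9² + 34.2²) = 36.2 regardless of where T sits on A1. So V lies on both circle(H, 75.15) and circle(R, 36.2); the above-HD intersection is V = (-57.7, 48.1). T is the foot of the tangent from V: T = (-47.1, 15.6).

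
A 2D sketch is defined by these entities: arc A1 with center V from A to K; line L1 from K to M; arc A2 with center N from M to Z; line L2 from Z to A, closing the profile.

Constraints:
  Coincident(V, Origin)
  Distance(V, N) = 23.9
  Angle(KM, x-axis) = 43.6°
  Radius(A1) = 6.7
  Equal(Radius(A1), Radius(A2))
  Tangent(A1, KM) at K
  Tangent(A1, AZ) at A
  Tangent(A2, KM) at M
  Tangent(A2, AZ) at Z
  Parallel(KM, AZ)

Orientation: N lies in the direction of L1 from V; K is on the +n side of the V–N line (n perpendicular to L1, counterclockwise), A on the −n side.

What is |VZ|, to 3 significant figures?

24.8

The slot axis is L1's direction at 43.6°, so u = (cos 43.6°, sin 43.6°) = (0.724, 0.690) and n = (−sin 43.6°, cos 43.6°) = (-0.690, 0.724). V is at the origin and N lies 23.9 along u from V, so N = 23.9·u = (17.3, 16.5). Tangency of A1 to both parallel lines with radius 6.7 puts K and A at V ± 6.7·n: K = (-4.62, 4.85), A = (4.62, -4.85). Equal radii place M and Z the same way about N: M = N + 6.7·n = (12.7, 21.3), Z = N − 6.7·n = (21.9, 11.6). Then |VZ| = |Z − V| = 24.8.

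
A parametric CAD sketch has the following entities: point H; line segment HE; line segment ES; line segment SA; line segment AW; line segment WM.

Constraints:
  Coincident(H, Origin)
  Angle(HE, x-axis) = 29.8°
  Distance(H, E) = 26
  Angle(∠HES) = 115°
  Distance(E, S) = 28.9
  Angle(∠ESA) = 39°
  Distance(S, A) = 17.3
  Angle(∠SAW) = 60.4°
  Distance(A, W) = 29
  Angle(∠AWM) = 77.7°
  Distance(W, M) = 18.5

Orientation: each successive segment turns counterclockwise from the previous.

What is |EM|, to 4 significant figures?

33.68

H is at the origin; HE runs at 29.8° with length 26.0, so E = (22.56, 12.92). ∠HES = 115.0° gives ES at 94.80° from the x-axis; with |ES| = 28.9, S = (20.14, 41.72). ∠ESA = 39.0° gives SA at -124.2° from the x-axis; with |SA| = 17.3, A = (10.42, 27.41). ∠SAW = 60.4° gives AW at -4.600° from the x-axis; with |AW| = 29.0, W = (39.33, 25.09). ∠AWM = 77.7° gives WM at 97.70° from the x-axis; with |WM| = 18.5, M = (36.85, 43.42). Then |EM| = |M − E| = 33.68.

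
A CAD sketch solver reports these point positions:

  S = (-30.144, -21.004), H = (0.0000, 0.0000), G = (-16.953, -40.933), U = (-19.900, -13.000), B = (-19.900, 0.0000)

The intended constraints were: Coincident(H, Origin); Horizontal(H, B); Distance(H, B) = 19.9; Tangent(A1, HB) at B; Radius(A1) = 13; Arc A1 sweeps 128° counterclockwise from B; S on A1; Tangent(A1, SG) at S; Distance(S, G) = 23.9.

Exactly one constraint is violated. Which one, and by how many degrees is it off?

Tangent(A1, SG) at S — off by 4.50°.

H = (0.00, 0.00) ✓; H.y = 0.00, B.y = 0.00 ✓; |HB| = 19.90 ✓; ∠(UB, BH) = 90.00° ✓; |UB| = 13.00 ✓; bearing(U→S) − bearing(U→B) = 128.0° ✓; |US| = 13.00 ✓; ∠(US, SG) = 94.50° ✗; |SG| = 23.90 ✓.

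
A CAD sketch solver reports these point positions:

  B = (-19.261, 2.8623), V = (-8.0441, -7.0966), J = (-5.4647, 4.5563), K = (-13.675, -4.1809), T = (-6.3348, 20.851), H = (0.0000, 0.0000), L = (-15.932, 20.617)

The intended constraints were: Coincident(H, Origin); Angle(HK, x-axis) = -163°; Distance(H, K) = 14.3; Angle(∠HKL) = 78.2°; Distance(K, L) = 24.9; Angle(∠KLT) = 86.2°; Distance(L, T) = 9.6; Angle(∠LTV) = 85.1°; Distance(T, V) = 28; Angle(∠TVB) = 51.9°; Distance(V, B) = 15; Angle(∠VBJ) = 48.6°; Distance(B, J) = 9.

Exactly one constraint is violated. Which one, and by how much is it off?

Distance(B, J) = 9 — off by 4.90.

H = (0.00, 0.00) ✓; HK at -163.0° ✓; |HK| = 14.30 ✓; ∠HKL = 78.20° ✓; |KL| = 24.90 ✓; ∠KLT = 86.20° ✓; |LT| = 9.600 ✓; ∠LTV = 85.10° ✓; |TV| = 28.00 ✓; ∠TVB = 51.90° ✓; |VB| = 15.00 ✓; ∠VBJ = 48.60° ✓; |BJ| = 13.90 ✗.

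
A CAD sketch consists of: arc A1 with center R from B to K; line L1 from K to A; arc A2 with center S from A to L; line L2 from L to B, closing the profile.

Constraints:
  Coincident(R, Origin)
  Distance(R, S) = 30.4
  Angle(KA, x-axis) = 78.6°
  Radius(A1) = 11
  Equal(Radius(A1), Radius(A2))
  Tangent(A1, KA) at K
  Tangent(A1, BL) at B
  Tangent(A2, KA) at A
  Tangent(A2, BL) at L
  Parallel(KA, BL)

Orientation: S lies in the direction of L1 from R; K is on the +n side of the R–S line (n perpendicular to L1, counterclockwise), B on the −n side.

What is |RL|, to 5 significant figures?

32.329

The slot axis is L1's direction at 78.6°, so u = (cos 78.6°, sin 78.6°) = (0.19766, 0.98027) and n = (−sin 78.6°, cos 78.6°) = (-0.98027, 0.19766). R is at the origin and S lies 30.4 along u from R, so S = 30.4·u = (6.0088, 29.800). Tangency of A1 to both parallel lines with radius 11.0 puts K and B at R ± 11.0·n: K = (-10.783, 2.1742), B = (10.783, -2.1742). Equal radii place A and L the same way about S: A = S + 11.0·n = (-4.7742, 31.974), L = S − 11.0·n = (16.792, 27.626). Then |RL| = |L − R| = 32.329.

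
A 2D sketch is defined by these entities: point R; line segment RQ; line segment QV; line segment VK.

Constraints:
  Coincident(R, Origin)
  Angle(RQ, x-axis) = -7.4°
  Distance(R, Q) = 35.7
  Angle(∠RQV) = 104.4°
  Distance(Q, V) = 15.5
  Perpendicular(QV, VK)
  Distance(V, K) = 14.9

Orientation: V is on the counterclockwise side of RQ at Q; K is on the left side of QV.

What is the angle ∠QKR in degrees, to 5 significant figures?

82.780°

∠RQV = 104.4°, so QV runs at -7.4° + (180° − 104.4°) = 68.200° from the x-axis; with |QV| = 15.5, V = Q + 15.5·(cos 68.200°, sin 68.200°) = (41.159, 9.7935). The perpendicularity gives VK at right angles to QV; with |VK| = 14.9 on the left of QV, K = V + 14.9·(-0.92849, 0.37137) = (27.324, 15.327). Then cos ∠QKR = KQ·KR / (|KQ||KR|), giving 82.780°.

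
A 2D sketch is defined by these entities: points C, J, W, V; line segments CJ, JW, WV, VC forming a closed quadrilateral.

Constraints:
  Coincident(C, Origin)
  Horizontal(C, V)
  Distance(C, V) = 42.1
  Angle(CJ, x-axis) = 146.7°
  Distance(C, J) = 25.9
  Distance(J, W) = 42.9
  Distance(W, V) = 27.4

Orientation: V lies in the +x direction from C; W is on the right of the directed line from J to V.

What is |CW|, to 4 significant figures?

17.13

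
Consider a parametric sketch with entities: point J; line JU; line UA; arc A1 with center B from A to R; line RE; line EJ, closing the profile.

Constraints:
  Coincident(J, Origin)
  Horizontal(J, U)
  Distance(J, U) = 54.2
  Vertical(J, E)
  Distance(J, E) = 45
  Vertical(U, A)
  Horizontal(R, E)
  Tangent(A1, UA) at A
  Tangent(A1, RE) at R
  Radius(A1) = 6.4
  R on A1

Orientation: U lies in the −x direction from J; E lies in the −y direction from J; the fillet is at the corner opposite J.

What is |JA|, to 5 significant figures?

66.540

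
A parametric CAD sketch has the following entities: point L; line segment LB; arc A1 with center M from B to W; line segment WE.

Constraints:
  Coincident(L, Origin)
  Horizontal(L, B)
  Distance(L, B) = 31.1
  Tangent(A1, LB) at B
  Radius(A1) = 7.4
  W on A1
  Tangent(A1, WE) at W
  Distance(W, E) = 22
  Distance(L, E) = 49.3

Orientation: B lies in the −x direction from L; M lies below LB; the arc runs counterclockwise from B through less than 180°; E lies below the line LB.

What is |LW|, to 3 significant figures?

39.1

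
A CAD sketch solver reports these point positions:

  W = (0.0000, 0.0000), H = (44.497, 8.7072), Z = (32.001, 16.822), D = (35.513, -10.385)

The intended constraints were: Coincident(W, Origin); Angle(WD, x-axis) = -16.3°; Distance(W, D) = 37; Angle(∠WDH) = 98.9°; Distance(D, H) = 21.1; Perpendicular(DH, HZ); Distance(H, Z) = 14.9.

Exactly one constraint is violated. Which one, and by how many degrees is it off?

Perpendicular(DH, HZ) — off by 7.80°.

W = (0.00, 0.00) ✓; WD at -16.30° ✓; |WD| = 37.00 ✓; ∠WDH = 98.90° ✓; |DH| = 21.10 ✓; ∠(DH, HZ) = 82.20° ✗; |HZ| = 14.90 ✓.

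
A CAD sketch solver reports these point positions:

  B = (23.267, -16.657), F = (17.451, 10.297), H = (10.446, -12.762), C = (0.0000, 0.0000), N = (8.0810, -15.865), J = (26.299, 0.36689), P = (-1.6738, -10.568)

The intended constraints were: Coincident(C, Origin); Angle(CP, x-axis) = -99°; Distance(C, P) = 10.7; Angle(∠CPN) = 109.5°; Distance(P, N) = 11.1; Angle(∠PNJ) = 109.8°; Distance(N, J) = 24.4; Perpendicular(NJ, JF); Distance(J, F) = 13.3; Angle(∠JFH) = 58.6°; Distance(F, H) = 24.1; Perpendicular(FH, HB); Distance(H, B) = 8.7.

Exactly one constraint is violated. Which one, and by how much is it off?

Distance(H, B) = 8.7 — off by 4.70.

C = (0.00, 0.00) ✓; CP at -99.00° ✓; |CP| = 10.70 ✓; ∠CPN = 109.5° ✓; |PN| = 11.10 ✓; ∠PNJ = 109.8° ✓; |NJ| = 24.40 ✓; ∠(NJ, JF) = 90.00° ✓; |JF| = 13.30 ✓; ∠JFH = 58.60° ✓; |FH| = 24.10 ✓; ∠(FH, HB) = 90.00° ✓; |HB| = 13.40 ✗.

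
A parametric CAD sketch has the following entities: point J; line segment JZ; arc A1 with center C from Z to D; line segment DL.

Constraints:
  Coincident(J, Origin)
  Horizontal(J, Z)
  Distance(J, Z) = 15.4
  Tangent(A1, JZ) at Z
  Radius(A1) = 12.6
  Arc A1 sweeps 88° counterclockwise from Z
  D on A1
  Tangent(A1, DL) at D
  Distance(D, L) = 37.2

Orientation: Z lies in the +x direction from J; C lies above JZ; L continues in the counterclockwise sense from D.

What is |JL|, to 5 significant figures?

57.377

J is at the origin; J and Z share the same y with |JZ| = 15.4 and Z on the +x side, so Z = (15.400, 0.0000). A1 meets JZ tangentially, so CZ is at right angles to JZ, so C = Z + (0, 12.6) = (15.400, 12.600). On A1, Z sits at bearing -90° from C; an 88° counterclockwise sweep puts D at bearing -2°, so D = C + 12.6·(cos -2°, sin -2°) = (27.992, 12.160). Since A1 is tangent to DL there, CD ⟂ DL, so DL runs along (−sin -2°, cos -2°); with |DL| = 37.2, L = (29.291, 49.338). Then |JL| = |L − J| = 57.377.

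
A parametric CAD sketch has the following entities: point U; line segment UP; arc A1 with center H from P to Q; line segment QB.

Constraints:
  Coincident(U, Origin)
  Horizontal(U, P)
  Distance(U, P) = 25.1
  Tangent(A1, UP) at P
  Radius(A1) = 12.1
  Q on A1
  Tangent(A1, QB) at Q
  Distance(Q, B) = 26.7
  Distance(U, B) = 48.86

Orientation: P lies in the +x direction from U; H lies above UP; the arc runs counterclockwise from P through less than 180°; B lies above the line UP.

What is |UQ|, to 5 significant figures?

39.953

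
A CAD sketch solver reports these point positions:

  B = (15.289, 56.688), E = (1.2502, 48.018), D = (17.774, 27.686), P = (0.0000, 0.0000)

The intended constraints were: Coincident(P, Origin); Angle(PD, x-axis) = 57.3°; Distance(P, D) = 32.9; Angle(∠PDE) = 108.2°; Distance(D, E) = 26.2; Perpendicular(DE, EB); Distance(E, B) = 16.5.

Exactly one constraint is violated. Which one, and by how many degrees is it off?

Perpendicular(DE, EB) — off by 7.40°.

P = (0.00, 0.00) ✓; PD at 57.30° ✓; |PD| = 32.90 ✓; ∠PDE = 108.2° ✓; |DE| = 26.20 ✓; ∠(DE, EB) = 97.40° ✗; |EB| = 16.50 ✓.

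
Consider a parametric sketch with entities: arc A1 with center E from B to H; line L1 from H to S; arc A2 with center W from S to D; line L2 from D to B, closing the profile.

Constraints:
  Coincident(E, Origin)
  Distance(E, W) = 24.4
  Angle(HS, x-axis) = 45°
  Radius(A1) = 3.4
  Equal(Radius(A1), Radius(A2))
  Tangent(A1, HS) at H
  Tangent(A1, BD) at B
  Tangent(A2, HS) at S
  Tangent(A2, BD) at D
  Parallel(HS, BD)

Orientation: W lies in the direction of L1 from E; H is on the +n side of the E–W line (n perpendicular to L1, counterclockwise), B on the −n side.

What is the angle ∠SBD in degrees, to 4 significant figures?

15.57°

The slot axis is L1's direction at 45.0°, so u = (cos 45.0°, sin 45.0°) = (0.7071, 0.7071) and n = (−sin 45.0°, cos 45.0°) = (-0.7071, 0.7071). E is at the origin and W lies 24.4 along u from E, so W = 24.4·u = (17.25, 17.25). Tangency of A1 to both parallel lines with radius 3.4 puts H and B at E ± 3.4·n: H = (-2.404, 2.404), B = (2.404, -2.404). Equal radii place S and D the same way about W: S = W + 3.4·n = (14.85, 19.66), D = W − 3.4·n = (19.66, 14.85). Then cos ∠SBD = BS·BD / (|BS||BD|), giving 15.57°.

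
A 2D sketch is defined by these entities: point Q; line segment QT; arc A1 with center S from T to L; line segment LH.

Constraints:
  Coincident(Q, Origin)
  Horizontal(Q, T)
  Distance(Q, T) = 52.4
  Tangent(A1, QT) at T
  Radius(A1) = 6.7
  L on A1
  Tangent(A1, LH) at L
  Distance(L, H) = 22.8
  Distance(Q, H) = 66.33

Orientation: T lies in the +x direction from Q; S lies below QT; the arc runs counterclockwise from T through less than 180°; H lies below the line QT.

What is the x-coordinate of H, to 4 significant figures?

59.46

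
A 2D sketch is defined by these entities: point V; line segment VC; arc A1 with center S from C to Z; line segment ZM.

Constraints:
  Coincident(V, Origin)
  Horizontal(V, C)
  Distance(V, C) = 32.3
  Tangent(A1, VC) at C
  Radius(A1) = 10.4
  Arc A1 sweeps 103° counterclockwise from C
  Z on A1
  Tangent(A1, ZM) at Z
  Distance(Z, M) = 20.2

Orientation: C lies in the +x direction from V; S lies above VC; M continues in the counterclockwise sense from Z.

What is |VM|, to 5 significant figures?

49.868

V is at the origin; V and C share the same y with |VC| = 32.3 and C on the +x side, so C = (32.300, 0.0000). The tangent condition forces SC to be normal to VC, so S = C + (0, 10.4) = (32.300, 10.400). On A1, C sits at bearing -90° from S; a 103° counterclockwise sweep puts Z at bearing 13°, so Z = S + 10.4·(cos 13°, sin 13°) = (42.433, 12.739). A1 meets ZM tangentially, so SZ is at right angles to ZM, so ZM runs along (−sin 13°, cos 13°); with |ZM| = 20.2, M = (37.889, 32.422). Then |VM| = |M − V| = 49.868.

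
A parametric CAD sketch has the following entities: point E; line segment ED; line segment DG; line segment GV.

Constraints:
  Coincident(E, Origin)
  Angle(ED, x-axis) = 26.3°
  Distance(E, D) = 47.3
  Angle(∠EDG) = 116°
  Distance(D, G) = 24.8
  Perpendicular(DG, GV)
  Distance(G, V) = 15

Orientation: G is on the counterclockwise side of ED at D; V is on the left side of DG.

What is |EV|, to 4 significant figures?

53.20

E is at the origin; ED runs at 26.3° with length 47.3, so D = 47.3·(cos 26.3°, sin 26.3°) = (42.40, 20.96). ∠EDG = 116.0°, so DG runs at 26.3° + (180° − 116.0°) = 90.30° from the x-axis; with |DG| = 24.8, G = D + 24.8·(cos 90.30°, sin 90.30°) = (42.27, 45.76). DG ⟂ GV; with |GV| = 15.0 on the left of DG, V = G + 15.0·(-1.000, -0.005236) = (27.27, 45.68). Then |EV| = |V − E| = 53.20.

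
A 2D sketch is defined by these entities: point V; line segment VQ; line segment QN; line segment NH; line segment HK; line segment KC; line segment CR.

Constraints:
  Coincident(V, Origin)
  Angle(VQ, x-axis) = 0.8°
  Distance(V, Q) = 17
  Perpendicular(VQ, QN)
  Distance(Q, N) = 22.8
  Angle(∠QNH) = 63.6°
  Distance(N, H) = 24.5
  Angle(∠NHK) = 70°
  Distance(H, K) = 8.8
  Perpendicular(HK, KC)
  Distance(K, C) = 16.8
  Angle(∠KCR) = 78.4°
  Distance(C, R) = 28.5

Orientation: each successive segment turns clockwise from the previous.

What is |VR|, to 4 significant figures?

34.94

V is at the origin; VQ runs at 0.8° with length 17.0, so Q = (17.00, 0.2374). VQ is perpendicular to QN, so QN runs at -89.20°; with |QN| = 22.8, N = (17.32, -22.56). ∠QNH = 63.6° gives NH at 154.4° from the x-axis; with |NH| = 24.5, H = (-4.778, -11.97). ∠NHK = 70.0° gives HK at 44.40° from the x-axis; with |HK| = 8.8, K = (1.509, -5.817). HK ⟂ KC, so KC runs at -45.60°; with |KC| = 16.8, C = (13.26, -17.82). ∠KCR = 78.4° gives CR at -147.2° from the x-axis; with |CR| = 28.5, R = (-10.69, -33.26). Then |VR| = |R − V| = 34.94.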